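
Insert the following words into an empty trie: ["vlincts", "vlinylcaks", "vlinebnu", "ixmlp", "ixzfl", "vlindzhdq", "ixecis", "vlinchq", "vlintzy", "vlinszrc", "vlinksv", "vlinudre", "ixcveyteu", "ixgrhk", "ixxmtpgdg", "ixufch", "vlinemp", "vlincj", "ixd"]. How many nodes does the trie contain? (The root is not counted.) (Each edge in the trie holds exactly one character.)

Trace insertions, counting only characters that open a new branch:
  "vlincts" → 7 new (v, l, i, n, c, t, s)
  "vlinylcaks" → prefix "vlin" already present; 6 new (y, l, c, a, k, s)
  "vlinebnu" → prefix "vlin" already present; 4 new (e, b, n, u)
  "ixmlp" → 5 new (i, x, m, l, p)
  "ixzfl" → prefix "ix" already present; 3 new (z, f, l)
  "vlindzhdq" → prefix "vlin" already present; 5 new (d, z, h, d, q)
  "ixecis" → prefix "ix" already present; 4 new (e, c, i, s)
  "vlinchq" → prefix "vlinc" already present; 2 new (h, q)
  "vlintzy" → prefix "vlin" already present; 3 new (t, z, y)
  "vlinszrc" → prefix "vlin" already present; 4 new (s, z, r, c)
  "vlinksv" → prefix "vlin" already present; 3 new (k, s, v)
  "vlinudre" → prefix "vlin" already present; 4 new (u, d, r, e)
  "ixcveyteu" → prefix "ix" already present; 7 new (c, v, e, y, t, e, u)
  "ixgrhk" → prefix "ix" already present; 4 new (g, r, h, k)
  "ixxmtpgdg" → prefix "ix" already present; 7 new (x, m, t, p, g, d, g)
  "ixufch" → prefix "ix" already present; 4 new (u, f, c, h)
  "vlinemp" → prefix "vline" already present; 2 new (m, p)
  "vlincj" → prefix "vlinc" already present; 1 new (j)
  "ixd" → prefix "ix" already present; 1 new (d)
Total nodes = 7 + 6 + 4 + 5 + 3 + 5 + 4 + 2 + 3 + 4 + 3 + 4 + 7 + 4 + 7 + 4 + 2 + 1 + 1 = 76

76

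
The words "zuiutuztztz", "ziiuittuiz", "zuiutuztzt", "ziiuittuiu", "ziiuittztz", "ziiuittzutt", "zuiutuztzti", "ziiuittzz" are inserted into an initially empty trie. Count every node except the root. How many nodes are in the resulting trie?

29

Count nodes per top-level branch (shared prefixes stored once):
  'z'-branch (ziiuittuiu, ziiuittuiz, ziiuittztz, ziiuittzutt, ziiuittzz, zuiutuztzt, zuiutuztzti, zuiutuztztz): 29 nodes
Sum: 29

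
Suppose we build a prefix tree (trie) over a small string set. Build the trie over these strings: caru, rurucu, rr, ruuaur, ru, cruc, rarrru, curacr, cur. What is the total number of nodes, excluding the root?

For each word, the new-node count is its length minus the longest prefix already in the trie:
  "caru" → 4 new (c, a, r, u)
  "rurucu" → 6 new (r, u, r, u, c, u)
  "rr" → prefix "r" already present; 1 new (r)
  "ruuaur" → prefix "ru" already present; 4 new (u, a, u, r)
  "ru" → prefix "ru" already present; 0 new (none)
  "cruc" → prefix "c" already present; 3 new (r, u, c)
  "rarrru" → prefix "r" already present; 5 new (a, r, r, r, u)
  "curacr" → prefix "c" already present; 5 new (u, r, a, c, r)
  "cur" → prefix "cur" already present; 0 new (none)
Total nodes = 4 + 6 + 1 + 4 + 0 + 3 + 5 + 5 + 0 = 28

28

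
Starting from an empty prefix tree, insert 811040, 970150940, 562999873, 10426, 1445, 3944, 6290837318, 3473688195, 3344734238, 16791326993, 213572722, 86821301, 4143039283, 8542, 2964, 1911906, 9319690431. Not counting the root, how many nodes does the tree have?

121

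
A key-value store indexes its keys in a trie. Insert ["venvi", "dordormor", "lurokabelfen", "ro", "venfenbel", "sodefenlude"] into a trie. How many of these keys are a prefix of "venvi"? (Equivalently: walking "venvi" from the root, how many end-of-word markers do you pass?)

Walk "venvi" from the root; an end-of-word marker is hit whenever a stored word is a prefix of "venvi".
Prefixes of the query that are stored words: "venvi"
Count: 1

1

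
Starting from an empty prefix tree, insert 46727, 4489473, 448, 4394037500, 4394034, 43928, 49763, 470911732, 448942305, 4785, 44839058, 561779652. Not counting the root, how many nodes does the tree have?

Count nodes per top-level branch (shared prefixes stored once):
  '4'-branch (43928, 4394034, 4394037500, 448, 44839058, 448942305, 4489473, 46727, 470911732, 4785, 49763): 46 nodes
  '5'-branch (561779652): 9 nodes
Sum: 55

55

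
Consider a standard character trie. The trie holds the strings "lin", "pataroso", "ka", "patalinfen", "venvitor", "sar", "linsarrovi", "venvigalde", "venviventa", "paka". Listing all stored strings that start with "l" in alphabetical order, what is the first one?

DFS of the "l" subtree visits, in order: "lin", "linsarrovi"
The 1st is lin.

lin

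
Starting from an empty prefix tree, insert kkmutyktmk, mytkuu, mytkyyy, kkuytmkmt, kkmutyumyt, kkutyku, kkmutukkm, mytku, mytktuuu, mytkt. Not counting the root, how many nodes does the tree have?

42

Insert word by word; a character creates a node only if that edge doesn't already exist:
  "kkmutyktmk" → 10 new (k, k, m, u, t, y, k, t, m, k)
  "mytkuu" → 6 new (m, y, t, k, u, u)
  "mytkyyy" → prefix "mytk" already present; 3 new (y, y, y)
  "kkuytmkmt" → prefix "kk" already present; 7 new (u, y, t, m, k, m, t)
  "kkmutyumyt" → prefix "kkmuty" already present; 4 new (u, m, y, t)
  "kkutyku" → prefix "kku" already present; 4 new (t, y, k, u)
  "kkmutukkm" → prefix "kkmut" already present; 4 new (u, k, k, m)
  "mytku" → prefix "mytku" already present; 0 new (none)
  "mytktuuu" → prefix "mytk" already present; 4 new (t, u, u, u)
  "mytkt" → prefix "mytkt" already present; 0 new (none)
Total nodes = 10 + 6 + 3 + 7 + 4 + 4 + 4 + 0 + 4 + 0 = 42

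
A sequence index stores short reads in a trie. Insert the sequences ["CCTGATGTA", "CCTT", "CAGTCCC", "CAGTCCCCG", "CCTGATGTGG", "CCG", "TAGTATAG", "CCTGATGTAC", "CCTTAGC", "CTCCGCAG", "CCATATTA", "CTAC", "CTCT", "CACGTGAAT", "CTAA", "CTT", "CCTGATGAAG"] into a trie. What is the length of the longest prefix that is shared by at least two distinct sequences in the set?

The deepest shared node is where two words last agree before diverging.
"CCTGATGTA" and "CCTGATGTAC" agree on "CCTGATGTA" (9 characters) before diverging; nothing deeper is shared.
Longest shared-prefix length: 9

9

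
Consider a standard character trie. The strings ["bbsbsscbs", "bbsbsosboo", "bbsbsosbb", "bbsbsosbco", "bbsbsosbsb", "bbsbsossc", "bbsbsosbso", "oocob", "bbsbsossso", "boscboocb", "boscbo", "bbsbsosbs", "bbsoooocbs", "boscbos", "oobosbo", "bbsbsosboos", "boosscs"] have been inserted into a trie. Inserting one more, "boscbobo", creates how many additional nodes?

Walking "boscbobo" from the root, the first 6 characters ("boscbo") follow existing edges; "b" is the first miss.
So 8 − 6 = 2 new nodes.

2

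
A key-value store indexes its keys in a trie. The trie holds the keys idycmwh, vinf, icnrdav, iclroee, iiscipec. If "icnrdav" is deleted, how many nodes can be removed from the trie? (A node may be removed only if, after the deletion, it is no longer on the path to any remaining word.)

After clearing the end-marker at "icnrdav", prune upward until reaching a node still needed by another word.
The suffix "nrdav" (5 nodes) is used only by "icnrdav"; the node for "ic" still has the child "l", so pruning stops there.
Nodes removed: 5

5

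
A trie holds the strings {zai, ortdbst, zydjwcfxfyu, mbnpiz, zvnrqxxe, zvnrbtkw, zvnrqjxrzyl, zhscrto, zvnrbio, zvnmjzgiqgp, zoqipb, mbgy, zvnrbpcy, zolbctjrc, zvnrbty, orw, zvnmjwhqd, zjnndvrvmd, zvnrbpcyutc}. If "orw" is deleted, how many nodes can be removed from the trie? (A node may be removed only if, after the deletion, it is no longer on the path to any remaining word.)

1

After clearing the end-marker at "orw", prune upward until reaching a node still needed by another word.
The suffix "w" (1 node) is used only by "orw"; the node for "or" still has the child "t", so pruning stops there.
Nodes removed: 1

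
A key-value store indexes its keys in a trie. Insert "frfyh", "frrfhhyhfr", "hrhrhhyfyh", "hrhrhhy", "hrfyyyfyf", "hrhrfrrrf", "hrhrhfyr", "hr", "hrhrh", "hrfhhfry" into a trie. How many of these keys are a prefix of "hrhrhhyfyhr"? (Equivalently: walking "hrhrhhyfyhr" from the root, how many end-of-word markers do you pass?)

4

Walk "hrhrhhyfyhr" from the root; an end-of-word marker is hit whenever a stored word is a prefix of "hrhrhhyfyhr".
Prefixes of the query that are stored words: "hr", "hrhrh", "hrhrhhy", "hrhrhhyfyh"
Count: 4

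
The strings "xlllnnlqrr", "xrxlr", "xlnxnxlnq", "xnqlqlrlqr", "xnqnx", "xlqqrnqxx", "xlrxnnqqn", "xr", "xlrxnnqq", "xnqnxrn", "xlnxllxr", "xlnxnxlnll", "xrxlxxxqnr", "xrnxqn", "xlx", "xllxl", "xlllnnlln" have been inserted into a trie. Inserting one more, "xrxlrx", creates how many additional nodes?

1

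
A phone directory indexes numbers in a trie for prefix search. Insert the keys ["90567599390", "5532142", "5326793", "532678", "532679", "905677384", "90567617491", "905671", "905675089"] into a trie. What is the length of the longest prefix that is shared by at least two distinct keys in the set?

Look for the deepest trie node that still has at least two words in its subtree.
e.g. "532679" and "5326793" share the prefix "532679" of length 6; no pair shares a longer one.
Longest shared-prefix length: 6

6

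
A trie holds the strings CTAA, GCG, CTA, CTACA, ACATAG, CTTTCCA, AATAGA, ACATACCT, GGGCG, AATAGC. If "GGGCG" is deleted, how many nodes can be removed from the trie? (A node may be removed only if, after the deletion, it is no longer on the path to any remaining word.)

4

After clearing the end-marker at "GGGCG", prune upward until reaching a node still needed by another word.
The suffix "GGCG" (4 nodes) is used only by "GGGCG"; the node for "G" still has the child "C", so pruning stops there.
Nodes removed: 4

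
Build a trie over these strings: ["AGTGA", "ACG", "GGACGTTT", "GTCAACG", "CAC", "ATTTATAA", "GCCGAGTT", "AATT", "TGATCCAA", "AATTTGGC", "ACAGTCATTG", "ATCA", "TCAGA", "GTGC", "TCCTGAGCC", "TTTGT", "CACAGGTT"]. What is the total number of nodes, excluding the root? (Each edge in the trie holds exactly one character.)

85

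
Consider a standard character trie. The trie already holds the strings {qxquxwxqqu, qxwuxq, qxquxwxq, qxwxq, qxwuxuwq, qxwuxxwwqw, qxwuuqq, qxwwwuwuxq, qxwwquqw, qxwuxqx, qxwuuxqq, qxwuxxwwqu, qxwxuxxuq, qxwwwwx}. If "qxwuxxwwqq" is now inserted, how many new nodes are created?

The longest prefix of "qxwuxxwwqq" already in the trie is "qxwuxxwwq" (length 9).
Each of the 1 remaining characters creates one node.

1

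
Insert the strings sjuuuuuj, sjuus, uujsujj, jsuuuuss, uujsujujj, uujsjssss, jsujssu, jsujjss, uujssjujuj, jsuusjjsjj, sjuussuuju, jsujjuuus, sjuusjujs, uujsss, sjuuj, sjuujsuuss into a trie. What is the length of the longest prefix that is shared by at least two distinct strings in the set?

The deepest shared node is where two words last agree before diverging.
e.g. "uujsujj" and "uujsujujj" share the prefix "uujsuj" of length 6; no pair shares a longer one.
Longest shared-prefix length: 6

6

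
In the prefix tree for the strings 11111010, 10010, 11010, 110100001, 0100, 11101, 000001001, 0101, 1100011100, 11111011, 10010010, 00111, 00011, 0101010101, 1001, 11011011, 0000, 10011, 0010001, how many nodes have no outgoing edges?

A leaf is a node with no children — equivalently, the end of a word that is not a proper prefix of any other stored word.
Those words: "000001001", "00011", "0010001", "00111", "0100", "0101010101", "10010010", "10011", "1100011100", "110100001", "11011011", "11101", "11111010", "11111011"
Leaf count: 14

14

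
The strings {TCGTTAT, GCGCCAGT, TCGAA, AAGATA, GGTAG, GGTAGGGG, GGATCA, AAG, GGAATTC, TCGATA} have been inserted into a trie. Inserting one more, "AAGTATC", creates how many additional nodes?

4

"AAG" is already a path in the trie; the remaining "TATC" must be added.
So 7 − 3 = 4 new nodes.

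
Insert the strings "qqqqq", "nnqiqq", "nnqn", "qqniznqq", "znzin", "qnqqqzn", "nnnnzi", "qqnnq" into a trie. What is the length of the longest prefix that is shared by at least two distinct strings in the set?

3

Equivalently: take the maximum, over all pairs, of their longest common prefix length.
e.g. "nnqiqq" and "nnqn" share the prefix "nnq" of length 3; no pair shares a longer one.
Longest shared-prefix length: 3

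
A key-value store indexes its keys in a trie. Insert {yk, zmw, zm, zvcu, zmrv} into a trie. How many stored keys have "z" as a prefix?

4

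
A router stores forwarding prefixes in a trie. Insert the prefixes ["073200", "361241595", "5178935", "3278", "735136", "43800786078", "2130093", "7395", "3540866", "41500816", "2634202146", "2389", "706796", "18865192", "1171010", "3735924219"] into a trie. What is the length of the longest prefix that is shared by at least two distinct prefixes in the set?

2

The deepest shared node is where two words last agree before diverging.
"735136" and "7395" agree on "73" (2 characters) before diverging; nothing deeper is shared.
Longest shared-prefix length: 2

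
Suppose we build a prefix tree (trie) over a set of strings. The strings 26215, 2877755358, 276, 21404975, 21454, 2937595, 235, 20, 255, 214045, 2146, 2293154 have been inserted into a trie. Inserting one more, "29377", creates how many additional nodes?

1

"2937" is already a path in the trie; the remaining "7" must be added.
So 5 − 4 = 1 new nodes.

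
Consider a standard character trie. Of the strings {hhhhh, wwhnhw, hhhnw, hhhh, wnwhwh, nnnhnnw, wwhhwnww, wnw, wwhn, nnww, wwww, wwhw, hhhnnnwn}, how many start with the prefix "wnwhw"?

1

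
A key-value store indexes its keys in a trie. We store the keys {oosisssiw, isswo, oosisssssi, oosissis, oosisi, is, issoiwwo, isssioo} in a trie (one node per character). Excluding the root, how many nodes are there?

29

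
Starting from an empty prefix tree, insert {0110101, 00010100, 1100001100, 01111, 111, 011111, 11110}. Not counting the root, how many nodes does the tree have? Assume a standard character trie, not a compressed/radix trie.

Count nodes per top-level branch (shared prefixes stored once):
  '0'-branch (00010100, 0110101, 01111, 011111): 17 nodes
  '1'-branch (1100001100, 111, 11110): 13 nodes
Sum: 30

30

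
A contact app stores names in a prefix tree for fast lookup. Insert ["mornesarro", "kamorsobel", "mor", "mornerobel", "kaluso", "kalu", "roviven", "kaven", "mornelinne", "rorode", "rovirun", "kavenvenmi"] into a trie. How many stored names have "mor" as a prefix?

Filter for entries beginning with "mor":
Words under "mor": mor, mornelinne, mornerobel, mornesarro
Count: 4

4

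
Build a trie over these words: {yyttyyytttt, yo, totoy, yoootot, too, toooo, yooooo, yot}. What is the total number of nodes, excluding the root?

28

Trie structure (* marks end of a word):
(root)
├─ t
│  └─ o
│     ├─ o *
│     │  └─ o
│     │     └─ o *
│     └─ t
│        └─ o
│           └─ y *
└─ y
   ├─ o *
   │  ├─ o
   │  │  └─ o
   │  │     ├─ o
   │  │     │  └─ o *
   │  │     └─ t
   │  │        └─ o
   │  │           └─ t *
   │  └─ t *
   └─ y
      └─ t
         └─ t
            └─ y
               └─ y
                  └─ y
                     └─ t
                        └─ t
                           └─ t
                              └─ t *
Counting every labelled node above: 28.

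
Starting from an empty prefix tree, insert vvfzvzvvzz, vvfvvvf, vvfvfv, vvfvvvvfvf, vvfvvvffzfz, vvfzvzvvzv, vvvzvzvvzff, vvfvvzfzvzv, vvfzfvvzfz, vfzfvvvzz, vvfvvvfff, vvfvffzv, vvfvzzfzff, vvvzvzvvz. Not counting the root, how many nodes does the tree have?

64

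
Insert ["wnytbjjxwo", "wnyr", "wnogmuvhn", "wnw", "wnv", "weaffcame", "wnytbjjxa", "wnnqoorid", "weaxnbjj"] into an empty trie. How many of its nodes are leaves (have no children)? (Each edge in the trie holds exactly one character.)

9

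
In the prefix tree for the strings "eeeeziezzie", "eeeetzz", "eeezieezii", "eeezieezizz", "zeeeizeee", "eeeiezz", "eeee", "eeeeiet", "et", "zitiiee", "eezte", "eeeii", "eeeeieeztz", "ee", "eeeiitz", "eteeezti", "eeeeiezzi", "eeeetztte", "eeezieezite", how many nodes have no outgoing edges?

15

A leaf is a node with no children — equivalently, the end of a word that is not a proper prefix of any other stored word.
Those words: "eeeeieeztz", "eeeeiet", "eeeeiezzi", "eeeetztte", "eeeetzz", "eeeeziezzie", "eeeiezz", "eeeiitz", "eeezieezii", "eeezieezite", "eeezieezizz", "eezte", "eteeezti", "zeeeizeee", "zitiiee"
Leaf count: 15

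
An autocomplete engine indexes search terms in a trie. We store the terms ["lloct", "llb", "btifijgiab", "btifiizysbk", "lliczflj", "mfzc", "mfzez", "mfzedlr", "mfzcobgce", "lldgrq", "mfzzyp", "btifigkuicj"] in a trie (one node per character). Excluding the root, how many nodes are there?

Trace insertions, counting only characters that open a new branch:
  "lloct" → 5 new (l, l, o, c, t)
  "llb" → prefix "ll" already present; 1 new (b)
  "btifijgiab" → 10 new (b, t, i, f, i, j, g, i, a, b)
  "btifiizysbk" → prefix "btifi" already present; 6 new (i, z, y, s, b, k)
  "lliczflj" → prefix "ll" already present; 6 new (i, c, z, f, l, j)
  "mfzc" → 4 new (m, f, z, c)
  "mfzez" → prefix "mfz" already present; 2 new (e, z)
  "mfzedlr" → prefix "mfze" already present; 3 new (d, l, r)
  "mfzcobgce" → prefix "mfzc" already present; 5 new (o, b, g, c, e)
  "lldgrq" → prefix "ll" already present; 4 new (d, g, r, q)
  "mfzzyp" → prefix "mfz" already present; 3 new (z, y, p)
  "btifigkuicj" → prefix "btifi" already present; 6 new (g, k, u, i, c, j)
Total nodes = 5 + 1 + 10 + 6 + 6 + 4 + 2 + 3 + 5 + 4 + 3 + 6 = 55

55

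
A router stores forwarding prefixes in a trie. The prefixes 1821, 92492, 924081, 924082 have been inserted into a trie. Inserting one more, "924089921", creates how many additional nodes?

The longest prefix of "924089921" already in the trie is "92408" (length 5).
New nodes needed: |"924089921"| − 5 = 9 − 5 = 4.

4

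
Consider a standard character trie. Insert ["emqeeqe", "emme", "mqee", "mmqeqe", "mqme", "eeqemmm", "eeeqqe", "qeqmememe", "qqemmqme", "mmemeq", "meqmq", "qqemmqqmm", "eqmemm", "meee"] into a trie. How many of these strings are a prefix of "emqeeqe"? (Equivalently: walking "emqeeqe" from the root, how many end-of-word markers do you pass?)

1

Check each prefix of "emqeeqe" against the stored set — each match is an end-marker on the path.
Prefixes of the query that are stored words: "emqeeqe"
Count: 1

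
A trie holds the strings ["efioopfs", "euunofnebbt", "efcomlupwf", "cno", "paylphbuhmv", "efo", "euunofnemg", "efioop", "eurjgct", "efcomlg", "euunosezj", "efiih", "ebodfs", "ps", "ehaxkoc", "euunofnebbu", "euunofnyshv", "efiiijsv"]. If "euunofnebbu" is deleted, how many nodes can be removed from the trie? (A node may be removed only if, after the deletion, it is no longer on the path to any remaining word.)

1

After clearing the end-marker at "euunofnebbu", prune upward until reaching a node still needed by another word.
The suffix "u" (1 node) is used only by "euunofnebbu"; the node for "euunofnebb" still has the child "t", so pruning stops there.
Nodes removed: 1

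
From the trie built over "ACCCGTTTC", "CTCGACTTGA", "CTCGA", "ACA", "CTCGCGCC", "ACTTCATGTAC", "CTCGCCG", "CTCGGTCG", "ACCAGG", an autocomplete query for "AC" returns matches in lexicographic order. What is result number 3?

ACCCGTTTC

DFS of the "AC" subtree visits, in order: "ACA", "ACCAGG", "ACCCGTTTC", "ACTTCATGTAC"
Position 3: ACCCGTTTC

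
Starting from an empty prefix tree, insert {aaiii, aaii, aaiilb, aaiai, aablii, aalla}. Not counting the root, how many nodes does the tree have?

For each word, the new-node count is its length minus the longest prefix already in the trie:
  "aaiii" → 5 new (a, a, i, i, i)
  "aaii" → prefix "aaii" already present; 0 new (none)
  "aaiilb" → prefix "aaii" already present; 2 new (l, b)
  "aaiai" → prefix "aai" already present; 2 new (a, i)
  "aablii" → prefix "aa" already present; 4 new (b, l, i, i)
  "aalla" → prefix "aa" already present; 3 new (l, l, a)
Total nodes = 5 + 0 + 2 + 2 + 4 + 3 = 16

16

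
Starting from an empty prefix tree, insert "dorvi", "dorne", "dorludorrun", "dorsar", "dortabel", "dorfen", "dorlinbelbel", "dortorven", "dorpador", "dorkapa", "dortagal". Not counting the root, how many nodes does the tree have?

51

Trace insertions, counting only characters that open a new branch:
  "dorvi" → 5 new (d, o, r, v, i)
  "dorne" → prefix "dor" already present; 2 new (n, e)
  "dorludorrun" → prefix "dor" already present; 8 new (l, u, d, o, r, r, u, n)
  "dorsar" → prefix "dor" already present; 3 new (s, a, r)
  "dortabel" → prefix "dor" already present; 5 new (t, a, b, e, l)
  "dorfen" → prefix "dor" already present; 3 new (f, e, n)
  "dorlinbelbel" → prefix "dorl" already present; 8 new (i, n, b, e, l, b, e, l)
  "dortorven" → prefix "dort" already present; 5 new (o, r, v, e, n)
  "dorpador" → prefix "dor" already present; 5 new (p, a, d, o, r)
  "dorkapa" → prefix "dor" already present; 4 new (k, a, p, a)
  "dortagal" → prefix "dorta" already present; 3 new (g, a, l)
Total nodes = 5 + 2 + 8 + 3 + 5 + 3 + 8 + 5 + 5 + 4 + 3 = 51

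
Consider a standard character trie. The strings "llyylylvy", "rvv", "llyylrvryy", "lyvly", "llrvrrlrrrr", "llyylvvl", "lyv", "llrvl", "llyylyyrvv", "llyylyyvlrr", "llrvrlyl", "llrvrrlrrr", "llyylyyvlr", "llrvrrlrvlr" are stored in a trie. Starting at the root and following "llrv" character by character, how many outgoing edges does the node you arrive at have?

Walk "llrv" from the root, arriving at one node.
Characters that immediately follow "llrv" among the stored strings: {l, r}.
That node has 2 child edges.

2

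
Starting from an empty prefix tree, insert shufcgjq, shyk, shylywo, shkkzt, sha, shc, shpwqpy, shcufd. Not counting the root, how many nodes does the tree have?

Count nodes per top-level branch (shared prefixes stored once):
  's'-branch (sha, shc, shcufd, shkkzt, shpwqpy, shufcgjq, shyk, shylywo): 28 nodes
Sum: 28

28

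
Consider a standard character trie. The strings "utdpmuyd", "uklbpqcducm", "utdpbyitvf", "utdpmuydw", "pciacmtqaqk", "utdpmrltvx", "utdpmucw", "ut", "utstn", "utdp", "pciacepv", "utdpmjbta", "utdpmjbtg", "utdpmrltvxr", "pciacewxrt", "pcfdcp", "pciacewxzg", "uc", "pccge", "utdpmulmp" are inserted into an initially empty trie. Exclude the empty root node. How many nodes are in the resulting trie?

72

Trace insertions, counting only characters that open a new branch:
  "utdpmuyd" → 8 new (u, t, d, p, m, u, y, d)
  "uklbpqcducm" → prefix "u" already present; 10 new (k, l, b, p, q, c, d, u, c, m)
  "utdpbyitvf" → prefix "utdp" already present; 6 new (b, y, i, t, v, f)
  "utdpmuydw" → prefix "utdpmuyd" already present; 1 new (w)
  "pciacmtqaqk" → 11 new (p, c, i, a, c, m, t, q, a, q, k)
  "utdpmrltvx" → prefix "utdpm" already present; 5 new (r, l, t, v, x)
  "utdpmucw" → prefix "utdpmu" already present; 2 new (c, w)
  "ut" → prefix "ut" already present; 0 new (none)
  "utstn" → prefix "ut" already present; 3 new (s, t, n)
  "utdp" → prefix "utdp" already present; 0 new (none)
  "pciacepv" → prefix "pciac" already present; 3 new (e, p, v)
  "utdpmjbta" → prefix "utdpm" already present; 4 new (j, b, t, a)
  "utdpmjbtg" → prefix "utdpmjbt" already present; 1 new (g)
  "utdpmrltvxr" → prefix "utdpmrltvx" already present; 1 new (r)
  "pciacewxrt" → prefix "pciace" already present; 4 new (w, x, r, t)
  "pcfdcp" → prefix "pc" already present; 4 new (f, d, c, p)
  "pciacewxzg" → prefix "pciacewx" already present; 2 new (z, g)
  "uc" → prefix "u" already present; 1 new (c)
  "pccge" → prefix "pc" already present; 3 new (c, g, e)
  "utdpmulmp" → prefix "utdpmu" already present; 3 new (l, m, p)
Total nodes = 8 + 10 + 6 + 1 + 11 + 5 + 2 + 0 + 3 + 0 + 3 + 4 + 1 + 1 + 4 + 4 + 2 + 1 + 3 + 3 = 72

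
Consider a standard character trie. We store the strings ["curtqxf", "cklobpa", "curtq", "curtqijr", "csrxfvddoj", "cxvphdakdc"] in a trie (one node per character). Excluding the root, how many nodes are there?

For each word, the new-node count is its length minus the longest prefix already in the trie:
  "curtqxf" → 7 new (c, u, r, t, q, x, f)
  "cklobpa" → prefix "c" already present; 6 new (k, l, o, b, p, a)
  "curtq" → prefix "curtq" already present; 0 new (none)
  "curtqijr" → prefix "curtq" already present; 3 new (i, j, r)
  "csrxfvddoj" → prefix "c" already present; 9 new (s, r, x, f, v, d, d, o, j)
  "cxvphdakdc" → prefix "c" already present; 9 new (x, v, p, h, d, a, k, d, c)
Total nodes = 7 + 6 + 0 + 3 + 9 + 9 = 34

34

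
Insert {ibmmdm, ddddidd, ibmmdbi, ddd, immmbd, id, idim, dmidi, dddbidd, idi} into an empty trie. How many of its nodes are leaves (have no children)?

7

Leaves are exactly the stored words that no other stored word extends.
Those words: "dddbidd", "ddddidd", "dmidi", "ibmmdbi", "ibmmdm", "idim", "immmbd"
Leaf count: 7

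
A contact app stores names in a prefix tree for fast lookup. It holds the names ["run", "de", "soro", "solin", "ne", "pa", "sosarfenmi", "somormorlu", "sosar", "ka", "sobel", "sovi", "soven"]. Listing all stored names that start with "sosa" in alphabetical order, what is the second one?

sosarfenmi

Filter for "sosa…" and sort: "sosar", "sosarfenmi"
The 2nd is sosarfenmi.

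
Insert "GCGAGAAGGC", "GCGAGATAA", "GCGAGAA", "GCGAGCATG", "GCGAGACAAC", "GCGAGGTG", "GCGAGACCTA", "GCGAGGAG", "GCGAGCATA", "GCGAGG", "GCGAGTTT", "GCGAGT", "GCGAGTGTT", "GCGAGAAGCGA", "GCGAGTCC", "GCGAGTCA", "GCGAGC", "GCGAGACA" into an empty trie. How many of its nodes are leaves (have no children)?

13

A leaf is a node with no children — equivalently, the end of a word that is not a proper prefix of any other stored word.
Those words: "GCGAGAAGCGA", "GCGAGAAGGC", "GCGAGACAAC", "GCGAGACCTA", "GCGAGATAA", "GCGAGCATA", "GCGAGCATG", "GCGAGGAG", "GCGAGGTG", "GCGAGTCA", "GCGAGTCC", "GCGAGTGTT", "GCGAGTTT"
Leaf count: 13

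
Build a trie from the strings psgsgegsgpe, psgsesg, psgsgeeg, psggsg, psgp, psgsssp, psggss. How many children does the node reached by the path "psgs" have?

The children of the "psgs" node are the distinct next characters among strings starting with "psgs".
Characters that immediately follow "psgs" among the stored strings: {e, g, s}.
That node has 3 child edges.

3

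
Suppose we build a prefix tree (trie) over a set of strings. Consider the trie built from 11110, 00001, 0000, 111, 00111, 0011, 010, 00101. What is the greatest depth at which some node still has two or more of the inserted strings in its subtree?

4

Look for the deepest trie node that still has at least two words in its subtree.
e.g. "0000" and "00001" share the prefix "0000" of length 4; no pair shares a longer one.
Longest shared-prefix length: 4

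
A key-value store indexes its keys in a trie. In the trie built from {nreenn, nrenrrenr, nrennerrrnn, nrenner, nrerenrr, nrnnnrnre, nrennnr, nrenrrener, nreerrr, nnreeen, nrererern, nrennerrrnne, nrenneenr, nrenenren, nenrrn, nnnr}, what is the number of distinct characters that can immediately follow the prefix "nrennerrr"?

The children of the "nrennerrr" node are the distinct next characters among strings starting with "nrennerrr".
Characters that immediately follow "nrennerrr" among the stored strings: {n}.
That node has 1 child edge.

1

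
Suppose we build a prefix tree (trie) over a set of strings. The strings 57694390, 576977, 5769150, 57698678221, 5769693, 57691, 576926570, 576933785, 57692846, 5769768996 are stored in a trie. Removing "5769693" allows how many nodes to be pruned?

Walk "5769693" from the leaf back toward the root, removing each node that no remaining word uses.
The suffix "693" (3 nodes) is used only by "5769693"; the node for "5769" still has the child "4", so pruning stops there.
Nodes removed: 3

3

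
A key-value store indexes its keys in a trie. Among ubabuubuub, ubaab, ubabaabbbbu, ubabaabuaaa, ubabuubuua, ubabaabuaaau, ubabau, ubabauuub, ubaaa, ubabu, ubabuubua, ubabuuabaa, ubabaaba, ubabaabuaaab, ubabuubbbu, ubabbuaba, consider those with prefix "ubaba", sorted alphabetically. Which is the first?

DFS of the "ubaba" subtree visits, in order: "ubabaaba", "ubabaabbbbu", "ubabaabuaaa", "ubabaabuaaab", "ubabaabuaaau", "ubabau", "ubabauuub"
The 1st is ubabaaba.

ubabaaba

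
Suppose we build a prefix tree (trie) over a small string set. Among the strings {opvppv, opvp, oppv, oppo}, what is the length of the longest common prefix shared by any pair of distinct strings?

The deepest shared node is where two words last agree before diverging.
e.g. "opvp" and "opvppv" share the prefix "opvp" of length 4; no pair shares a longer one.
Longest shared-prefix length: 4

4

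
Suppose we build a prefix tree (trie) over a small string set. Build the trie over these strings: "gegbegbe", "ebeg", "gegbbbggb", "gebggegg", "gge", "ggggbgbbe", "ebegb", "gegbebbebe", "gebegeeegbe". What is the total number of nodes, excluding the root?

For each word, the new-node count is its length minus the longest prefix already in the trie:
  "gegbegbe" → 8 new (g, e, g, b, e, g, b, e)
  "ebeg" → 4 new (e, b, e, g)
  "gegbbbggb" → prefix "gegb" already present; 5 new (b, b, g, g, b)
  "gebggegg" → prefix "ge" already present; 6 new (b, g, g, e, g, g)
  "gge" → prefix "g" already present; 2 new (g, e)
  "ggggbgbbe" → prefix "gg" already present; 7 new (g, g, b, g, b, b, e)
  "ebegb" → prefix "ebeg" already present; 1 new (b)
  "gegbebbebe" → prefix "gegbe" already present; 5 new (b, b, e, b, e)
  "gebegeeegbe" → prefix "geb" already present; 8 new (e, g, e, e, e, g, b, e)
Total nodes = 8 + 4 + 5 + 6 + 2 + 7 + 1 + 5 + 8 = 46

46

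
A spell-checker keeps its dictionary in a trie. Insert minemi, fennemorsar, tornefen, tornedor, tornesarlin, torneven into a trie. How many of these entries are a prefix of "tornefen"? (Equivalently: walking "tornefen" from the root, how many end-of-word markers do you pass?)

Walk "tornefen" from the root; an end-of-word marker is hit whenever a stored word is a prefix of "tornefen".
Prefixes of the query that are stored words: "tornefen"
Count: 1

1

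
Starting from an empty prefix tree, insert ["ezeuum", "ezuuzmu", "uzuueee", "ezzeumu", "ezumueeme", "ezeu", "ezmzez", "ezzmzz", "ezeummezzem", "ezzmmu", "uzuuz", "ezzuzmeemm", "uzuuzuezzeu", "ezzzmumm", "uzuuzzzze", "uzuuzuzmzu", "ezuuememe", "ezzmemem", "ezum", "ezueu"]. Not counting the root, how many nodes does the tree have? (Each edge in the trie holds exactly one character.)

For each word, the new-node count is its length minus the longest prefix already in the trie:
  "ezeuum" → 6 new (e, z, e, u, u, m)
  "ezuuzmu" → prefix "ez" already present; 5 new (u, u, z, m, u)
  "uzuueee" → 7 new (u, z, u, u, e, e, e)
  "ezzeumu" → prefix "ez" already present; 5 new (z, e, u, m, u)
  "ezumueeme" → prefix "ezu" already present; 6 new (m, u, e, e, m, e)
  "ezeu" → prefix "ezeu" already present; 0 new (none)
  "ezmzez" → prefix "ez" already present; 4 new (m, z, e, z)
  "ezzmzz" → prefix "ezz" already present; 3 new (m, z, z)
  "ezeummezzem" → prefix "ezeu" already present; 7 new (m, m, e, z, z, e, m)
  "ezzmmu" → prefix "ezzm" already present; 2 new (m, u)
  "uzuuz" → prefix "uzuu" already present; 1 new (z)
  "ezzuzmeemm" → prefix "ezz" already present; 7 new (u, z, m, e, e, m, m)
  "uzuuzuezzeu" → prefix "uzuuz" already present; 6 new (u, e, z, z, e, u)
  "ezzzmumm" → prefix "ezz" already present; 5 new (z, m, u, m, m)
  "uzuuzzzze" → prefix "uzuuz" already present; 4 new (z, z, z, e)
  "uzuuzuzmzu" → prefix "uzuuzu" already present; 4 new (z, m, z, u)
  "ezuuememe" → prefix "ezuu" already present; 5 new (e, m, e, m, e)
  "ezzmemem" → prefix "ezzm" already present; 4 new (e, m, e, m)
  "ezum" → prefix "ezum" already present; 0 new (none)
  "ezueu" → prefix "ezu" already present; 2 new (e, u)
Total nodes = 6 + 5 + 7 + 5 + 6 + 0 + 4 + 3 + 7 + 2 + 1 + 7 + 6 + 5 + 4 + 4 + 5 + 4 + 0 + 2 = 83

83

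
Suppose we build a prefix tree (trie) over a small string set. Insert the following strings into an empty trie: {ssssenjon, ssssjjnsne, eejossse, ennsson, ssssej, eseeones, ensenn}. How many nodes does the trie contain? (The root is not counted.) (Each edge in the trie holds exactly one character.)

41

Trace insertions, counting only characters that open a new branch:
  "ssssenjon" → 9 new (s, s, s, s, e, n, j, o, n)
  "ssssjjnsne" → prefix "ssss" already present; 6 new (j, j, n, s, n, e)
  "eejossse" → 8 new (e, e, j, o, s, s, s, e)
  "ennsson" → prefix "e" already present; 6 new (n, n, s, s, o, n)
  "ssssej" → prefix "sssse" already present; 1 new (j)
  "eseeones" → prefix "e" already present; 7 new (s, e, e, o, n, e, s)
  "ensenn" → prefix "en" already present; 4 new (s, e, n, n)
Total nodes = 9 + 6 + 8 + 6 + 1 + 7 + 4 = 41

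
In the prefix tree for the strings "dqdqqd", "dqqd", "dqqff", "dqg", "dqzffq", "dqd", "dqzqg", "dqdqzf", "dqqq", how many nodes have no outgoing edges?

A leaf is a node with no children — equivalently, the end of a word that is not a proper prefix of any other stored word.
Those words: "dqdqqd", "dqdqzf", "dqg", "dqqd", "dqqff", "dqqq", "dqzffq", "dqzqg"
Leaf count: 8

8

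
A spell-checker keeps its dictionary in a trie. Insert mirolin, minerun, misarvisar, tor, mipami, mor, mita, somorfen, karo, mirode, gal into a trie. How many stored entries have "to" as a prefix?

Traverse to the node for "to", then collect every word in that subtree.
Words under "to": tor
Count: 1

1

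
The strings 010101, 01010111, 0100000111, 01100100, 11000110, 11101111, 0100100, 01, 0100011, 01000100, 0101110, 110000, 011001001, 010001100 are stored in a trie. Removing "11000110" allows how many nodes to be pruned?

Walk "11000110" from the leaf back toward the root, removing each node that no remaining word uses.
The suffix "110" (3 nodes) is used only by "11000110"; the node for "11000" still has the child "0", so pruning stops there.
Nodes removed: 3

3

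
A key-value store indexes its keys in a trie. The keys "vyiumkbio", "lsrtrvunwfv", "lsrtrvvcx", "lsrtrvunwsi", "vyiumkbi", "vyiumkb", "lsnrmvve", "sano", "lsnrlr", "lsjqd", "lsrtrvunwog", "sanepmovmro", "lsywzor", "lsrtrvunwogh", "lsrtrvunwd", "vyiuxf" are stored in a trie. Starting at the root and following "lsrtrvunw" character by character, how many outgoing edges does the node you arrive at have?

4

Follow the path "lsrtrvunw" to its node, then look at its outgoing edges.
Distinct next characters after "lsrtrvunw": d, f, o, s.
That node has 4 child edges.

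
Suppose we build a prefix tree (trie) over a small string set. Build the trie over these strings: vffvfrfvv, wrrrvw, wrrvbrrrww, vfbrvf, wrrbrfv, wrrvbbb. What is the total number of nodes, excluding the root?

32

Count nodes per top-level branch (shared prefixes stored once):
  'v'-branch (vfbrvf, vffvfrfvv): 13 nodes
  'w'-branch (wrrbrfv, wrrrvw, wrrvbbb, wrrvbrrrww): 19 nodes
Sum: 32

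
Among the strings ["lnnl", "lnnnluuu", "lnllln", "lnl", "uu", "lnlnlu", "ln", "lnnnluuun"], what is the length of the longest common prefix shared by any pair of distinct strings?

Equivalently: take the maximum, over all pairs, of their longest common prefix length.
e.g. "lnnnluuu" and "lnnnluuun" share the prefix "lnnnluuu" of length 8; no pair shares a longer one.
Longest shared-prefix length: 8

8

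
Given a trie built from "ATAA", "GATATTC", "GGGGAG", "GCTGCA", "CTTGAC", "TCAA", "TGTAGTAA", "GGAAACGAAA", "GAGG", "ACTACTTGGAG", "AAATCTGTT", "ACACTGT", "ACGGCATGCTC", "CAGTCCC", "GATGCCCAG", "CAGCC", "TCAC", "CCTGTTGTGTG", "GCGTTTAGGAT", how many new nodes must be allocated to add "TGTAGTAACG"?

"TGTAGTAA" is already a path in the trie; the remaining "CG" must be added.
So 10 − 8 = 2 new nodes.

2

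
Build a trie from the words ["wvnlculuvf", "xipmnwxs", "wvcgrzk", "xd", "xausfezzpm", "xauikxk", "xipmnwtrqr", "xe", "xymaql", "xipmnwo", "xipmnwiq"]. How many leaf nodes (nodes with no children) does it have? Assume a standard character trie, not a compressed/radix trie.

11

Leaves are exactly the stored words that no other stored word extends.
Those words: "wvcgrzk", "wvnlculuvf", "xauikxk", "xausfezzpm", "xd", "xe", "xipmnwiq", "xipmnwo", "xipmnwtrqr", "xipmnwxs", "xymaql"
Leaf count: 11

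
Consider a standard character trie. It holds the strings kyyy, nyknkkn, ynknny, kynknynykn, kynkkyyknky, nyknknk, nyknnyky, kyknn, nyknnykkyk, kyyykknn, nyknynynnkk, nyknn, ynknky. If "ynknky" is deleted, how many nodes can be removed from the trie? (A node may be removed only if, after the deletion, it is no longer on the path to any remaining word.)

2

Walk "ynknky" from the leaf back toward the root, removing each node that no remaining word uses.
The suffix "ky" (2 nodes) is used only by "ynknky"; the node for "ynkn" still has the child "n", so pruning stops there.
Nodes removed: 2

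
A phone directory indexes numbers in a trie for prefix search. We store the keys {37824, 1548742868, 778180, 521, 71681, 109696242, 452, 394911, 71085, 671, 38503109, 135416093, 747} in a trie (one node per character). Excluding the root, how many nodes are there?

Trace insertions, counting only characters that open a new branch:
  "37824" → 5 new (3, 7, 8, 2, 4)
  "1548742868" → 10 new (1, 5, 4, 8, 7, 4, 2, 8, 6, 8)
  "778180" → 6 new (7, 7, 8, 1, 8, 0)
  "521" → 3 new (5, 2, 1)
  "71681" → prefix "7" already present; 4 new (1, 6, 8, 1)
  "109696242" → prefix "1" already present; 8 new (0, 9, 6, 9, 6, 2, 4, 2)
  "452" → 3 new (4, 5, 2)
  "394911" → prefix "3" already present; 5 new (9, 4, 9, 1, 1)
  "71085" → prefix "71" already present; 3 new (0, 8, 5)
  "671" → 3 new (6, 7, 1)
  "38503109" → prefix "3" already present; 7 new (8, 5, 0, 3, 1, 0, 9)
  "135416093" → prefix "1" already present; 8 new (3, 5, 4, 1, 6, 0, 9, 3)
  "747" → prefix "7" already present; 2 new (4, 7)
Total nodes = 5 + 10 + 6 + 3 + 4 + 8 + 3 + 5 + 3 + 3 + 7 + 8 + 2 = 67

67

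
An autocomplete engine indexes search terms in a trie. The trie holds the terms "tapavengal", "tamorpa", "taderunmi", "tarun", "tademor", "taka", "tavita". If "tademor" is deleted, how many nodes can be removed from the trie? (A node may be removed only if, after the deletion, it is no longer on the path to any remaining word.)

Walk "tademor" from the leaf back toward the root, removing each node that no remaining word uses.
The suffix "mor" (3 nodes) is used only by "tademor"; the node for "tade" still has the child "r", so pruning stops there.
Nodes removed: 3

3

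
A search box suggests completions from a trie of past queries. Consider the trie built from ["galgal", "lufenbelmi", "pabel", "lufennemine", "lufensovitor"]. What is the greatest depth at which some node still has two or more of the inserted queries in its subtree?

5

Equivalently: take the maximum, over all pairs, of their longest common prefix length.
e.g. "lufenbelmi" and "lufennemine" share the prefix "lufen" of length 5; no pair shares a longer one.
Longest shared-prefix length: 5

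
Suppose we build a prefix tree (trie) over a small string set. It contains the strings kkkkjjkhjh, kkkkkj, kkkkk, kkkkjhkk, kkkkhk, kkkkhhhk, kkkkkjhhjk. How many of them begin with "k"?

Filter for entries beginning with "k":
Words under "k": kkkkhhhk, kkkkhk, kkkkjhkk, kkkkjjkhjh, kkkkk, kkkkkj, kkkkkjhhjk
Count: 7

7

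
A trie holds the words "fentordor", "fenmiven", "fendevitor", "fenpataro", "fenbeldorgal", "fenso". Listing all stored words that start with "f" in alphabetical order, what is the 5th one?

fenso

Filter for "f…" and sort: "fenbeldorgal", "fendevitor", "fenmiven", "fenpataro", "fenso", "fentordor"
The 5th is fenso.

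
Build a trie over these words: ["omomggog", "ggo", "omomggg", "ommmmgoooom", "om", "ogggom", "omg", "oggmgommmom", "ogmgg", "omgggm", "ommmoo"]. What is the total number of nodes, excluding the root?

43

Trace insertions, counting only characters that open a new branch:
  "omomggog" → 8 new (o, m, o, m, g, g, o, g)
  "ggo" → 3 new (g, g, o)
  "omomggg" → prefix "omomgg" already present; 1 new (g)
  "ommmmgoooom" → prefix "om" already present; 9 new (m, m, m, g, o, o, o, o, m)
  "om" → prefix "om" already present; 0 new (none)
  "ogggom" → prefix "o" already present; 5 new (g, g, g, o, m)
  "omg" → prefix "om" already present; 1 new (g)
  "oggmgommmom" → prefix "ogg" already present; 8 new (m, g, o, m, m, m, o, m)
  "ogmgg" → prefix "og" already present; 3 new (m, g, g)
  "omgggm" → prefix "omg" already present; 3 new (g, g, m)
  "ommmoo" → prefix "ommm" already present; 2 new (o, o)
Total nodes = 8 + 3 + 1 + 9 + 0 + 5 + 1 + 8 + 3 + 3 + 2 = 43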